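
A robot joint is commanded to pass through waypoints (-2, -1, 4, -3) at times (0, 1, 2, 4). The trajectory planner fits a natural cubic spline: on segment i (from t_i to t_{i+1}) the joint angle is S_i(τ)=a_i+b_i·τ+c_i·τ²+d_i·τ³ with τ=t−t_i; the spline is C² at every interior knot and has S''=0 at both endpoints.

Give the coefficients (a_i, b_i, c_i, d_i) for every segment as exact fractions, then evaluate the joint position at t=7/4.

  seg 0: a=-2 b=-19/46 c=0 d=65/46
  seg 1: a=-1 b=88/23 c=195/46 d=-141/46
  seg 2: a=4 b=143/46 c=-114/23 d=19/23
S(7/4) = 379/128

Δ: Δ0=1, Δ1=5, Δ2=-7/2
row 1: diag=4, rhs=24; c'=1/4, d'=6
row 2: denom=6−1·1/4=23/4; d'=(-51−1·6)/(23/4)=-228/23
back: M2=-228/23
back: M1=6−1/4·-228/23=195/23
M: M0=0, M1=195/23, M2=-228/23, M3=0
seg 0: a=-2, c=M0/2=0, d=(M1−M0)/(6·1)=65/46, b=Δ0−h0·(2M0+M1)/6=-19/46
seg 1: a=-1, c=M1/2=195/46, d=(M2−M1)/(6·1)=-141/46, b=Δ1−h1·(2M1+M2)/6=88/23
seg 2: a=4, c=M2/2=-114/23, d=(M3−M2)/(6·2)=19/23, b=Δ2−h2·(2M2+M3)/6=143/46
t_q=7/4 → seg 1, τ=3/4; S=-1+88/23·τ+195/46·τ²+-141/46·τ³=379/128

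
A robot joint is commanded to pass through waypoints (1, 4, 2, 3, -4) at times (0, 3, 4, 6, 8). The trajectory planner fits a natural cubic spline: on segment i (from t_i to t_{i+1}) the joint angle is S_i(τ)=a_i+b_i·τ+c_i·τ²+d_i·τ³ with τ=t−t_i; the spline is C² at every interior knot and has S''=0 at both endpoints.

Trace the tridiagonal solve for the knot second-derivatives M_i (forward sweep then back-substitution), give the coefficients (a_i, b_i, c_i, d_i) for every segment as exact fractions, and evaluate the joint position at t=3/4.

Δ: Δ0=1, Δ1=-2, Δ2=1/2, Δ3=-7/2
row 1: diag=8, rhs=-18; c'=1/8, d'=-9/4
row 2: denom=6−1·1/8=47/8; d'=(15−1·-9/4)/(47/8)=138/47
row 3: denom=8−2·16/47=344/47; d'=(-24−2·138/47)/(344/47)=-351/86
back: M3=-351/86
back: M2=138/47−16/47·-351/86=186/43
back: M1=-9/4−1/8·186/43=-120/43
M: M0=0, M1=-120/43, M2=186/43, M3=-351/86, M4=0
seg 0: a=1, c=M0/2=0, d=(M1−M0)/(6·3)=-20/129, b=Δ0−h0·(2M0+M1)/6=103/43
seg 1: a=4, c=M1/2=-60/43, d=(M2−M1)/(6·1)=51/43, b=Δ1−h1·(2M1+M2)/6=-77/43
seg 2: a=2, c=M2/2=93/43, d=(M3−M2)/(6·2)=-241/344, b=Δ2−h2·(2M2+M3)/6=-44/43
seg 3: a=3, c=M3/2=-351/172, d=(M4−M3)/(6·2)=117/344, b=Δ3−h3·(2M3+M4)/6=-67/86
t_q=3/4 → seg 0, τ=3/4; S=1+103/43·τ+0·τ²+-20/129·τ³=1879/688

  seg 0: a=1 b=103/43 c=0 d=-20/129
  seg 1: a=4 b=-77/43 c=-60/43 d=51/43
  seg 2: a=2 b=-44/43 c=93/43 d=-241/344
  seg 3: a=3 b=-67/86 c=-351/172 d=117/344
S(3/4) = 1879/688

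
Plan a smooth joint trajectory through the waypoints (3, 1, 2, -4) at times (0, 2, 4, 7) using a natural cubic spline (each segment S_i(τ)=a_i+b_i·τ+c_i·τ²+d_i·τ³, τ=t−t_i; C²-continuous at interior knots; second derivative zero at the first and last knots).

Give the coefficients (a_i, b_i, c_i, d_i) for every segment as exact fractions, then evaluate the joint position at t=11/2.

Δ: Δ0=-1, Δ1=1/2, Δ2=-2
row 1: diag=8, rhs=9; c'=1/4, d'=9/8
row 2: denom=10−2·1/4=19/2; d'=(-15−2·9/8)/(19/2)=-69/38
back: M2=-69/38
back: M1=9/8−1/4·-69/38=30/19
M: M0=0, M1=30/19, M2=-69/38, M3=0
seg 0: a=3, c=M0/2=0, d=(M1−M0)/(6·2)=5/38, b=Δ0−h0·(2M0+M1)/6=-29/19
seg 1: a=1, c=M1/2=15/19, d=(M2−M1)/(6·2)=-43/152, b=Δ1−h1·(2M1+M2)/6=1/19
seg 2: a=2, c=M2/2=-69/76, d=(M3−M2)/(6·3)=23/228, b=Δ2−h2·(2M2+M3)/6=-7/38
t_q=11/2 → seg 2, τ=3/2; S=2+-7/38·τ+-69/76·τ²+23/228·τ³=13/608

  seg 0: a=3 b=-29/19 c=0 d=5/38
  seg 1: a=1 b=1/19 c=15/19 d=-43/152
  seg 2: a=2 b=-7/38 c=-69/76 d=23/228
S(11/2) = 13/608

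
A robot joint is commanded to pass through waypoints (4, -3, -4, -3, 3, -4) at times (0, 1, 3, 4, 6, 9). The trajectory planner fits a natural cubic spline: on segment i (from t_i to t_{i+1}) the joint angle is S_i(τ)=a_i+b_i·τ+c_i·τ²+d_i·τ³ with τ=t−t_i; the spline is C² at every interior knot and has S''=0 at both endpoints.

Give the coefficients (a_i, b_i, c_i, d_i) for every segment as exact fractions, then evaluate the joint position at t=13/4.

  seg 0: a=4 b=-42409/5196 c=0 d=6037/5196
  seg 1: a=-3 b=-12149/2598 c=6037/1732 d=-7261/10392
  seg 2: a=-4 b=1145/1299 c=-306/433 d=1072/1299
  seg 3: a=-3 b=2525/1299 c=766/433 d=-806/1299
  seg 4: a=3 b=2045/1299 c=-846/433 d=94/433
S(13/4) = -13201/3464

Δ: Δ0=-7, Δ1=-1/2, Δ2=1, Δ3=3, Δ4=-7/3
row 1: diag=6, rhs=39; c'=1/3, d'=13/2
row 2: denom=6−2·1/3=16/3; d'=(9−2·13/2)/(16/3)=-3/4
row 3: denom=6−1·3/16=93/16; d'=(12−1·-3/4)/(93/16)=68/31
row 4: denom=10−2·32/93=866/93; d'=(-32−2·68/31)/(866/93)=-1692/433
back: M4=-1692/433
back: M3=68/31−32/93·-1692/433=1532/433
back: M2=-3/4−3/16·1532/433=-612/433
back: M1=13/2−1/3·-612/433=6037/866
M: M0=0, M1=6037/866, M2=-612/433, M3=1532/433, M4=-1692/433, M5=0
seg 0: a=4, c=M0/2=0, d=(M1−M0)/(6·1)=6037/5196, b=Δ0−h0·(2M0+M1)/6=-42409/5196
seg 1: a=-3, c=M1/2=6037/1732, d=(M2−M1)/(6·2)=-7261/10392, b=Δ1−h1·(2M1+M2)/6=-12149/2598
seg 2: a=-4, c=M2/2=-306/433, d=(M3−M2)/(6·1)=1072/1299, b=Δ2−h2·(2M2+M3)/6=1145/1299
seg 3: a=-3, c=M3/2=766/433, d=(M4−M3)/(6·2)=-806/1299, b=Δ3−h3·(2M3+M4)/6=2525/1299
seg 4: a=3, c=M4/2=-846/433, d=(M5−M4)/(6·3)=94/433, b=Δ4−h4·(2M4+M5)/6=2045/1299
t_q=13/4 → seg 2, τ=1/4; S=-4+1145/1299·τ+-306/433·τ²+1072/1299·τ³=-13201/3464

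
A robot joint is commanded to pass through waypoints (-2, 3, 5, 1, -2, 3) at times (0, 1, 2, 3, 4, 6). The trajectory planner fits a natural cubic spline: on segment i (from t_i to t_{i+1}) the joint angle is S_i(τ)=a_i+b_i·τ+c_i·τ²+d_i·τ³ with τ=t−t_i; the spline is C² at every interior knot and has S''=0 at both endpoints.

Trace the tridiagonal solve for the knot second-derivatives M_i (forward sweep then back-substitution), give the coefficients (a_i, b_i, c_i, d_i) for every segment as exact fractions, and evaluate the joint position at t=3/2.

  seg 0: a=-2 b=3449/642 c=0 d=-239/642
  seg 1: a=3 b=1366/321 c=-239/214 d=-731/642
  seg 2: a=5 b=-895/642 c=-485/107 d=1237/642
  seg 3: a=1 b=-1502/321 c=267/214 d=277/642
  seg 4: a=-2 b=-571/642 c=272/107 d=-136/321
S(3/2) = 8057/1712

Δ: Δ0=5, Δ1=2, Δ2=-4, Δ3=-3, Δ4=5/2
row 1: diag=4, rhs=-18; c'=1/4, d'=-9/2
row 2: denom=4−1·1/4=15/4; d'=(-36−1·-9/2)/(15/4)=-42/5
row 3: denom=4−1·4/15=56/15; d'=(6−1·-42/5)/(56/15)=27/7
row 4: denom=6−1·15/56=321/56; d'=(33−1·27/7)/(321/56)=544/107
back: M4=544/107
back: M3=27/7−15/56·544/107=267/107
back: M2=-42/5−4/15·267/107=-970/107
back: M1=-9/2−1/4·-970/107=-239/107
M: M0=0, M1=-239/107, M2=-970/107, M3=267/107, M4=544/107, M5=0
seg 0: a=-2, c=M0/2=0, d=(M1−M0)/(6·1)=-239/642, b=Δ0−h0·(2M0+M1)/6=3449/642
seg 1: a=3, c=M1/2=-239/214, d=(M2−M1)/(6·1)=-731/642, b=Δ1−h1·(2M1+M2)/6=1366/321
seg 2: a=5, c=M2/2=-485/107, d=(M3−M2)/(6·1)=1237/642, b=Δ2−h2·(2M2+M3)/6=-895/642
seg 3: a=1, c=M3/2=267/214, d=(M4−M3)/(6·1)=277/642, b=Δ3−h3·(2M3+M4)/6=-1502/321
seg 4: a=-2, c=M4/2=272/107, d=(M5−M4)/(6·2)=-136/321, b=Δ4−h4·(2M4+M5)/6=-571/642
t_q=3/2 → seg 1, τ=1/2; S=3+1366/321·τ+-239/214·τ²+-731/642·τ³=8057/1712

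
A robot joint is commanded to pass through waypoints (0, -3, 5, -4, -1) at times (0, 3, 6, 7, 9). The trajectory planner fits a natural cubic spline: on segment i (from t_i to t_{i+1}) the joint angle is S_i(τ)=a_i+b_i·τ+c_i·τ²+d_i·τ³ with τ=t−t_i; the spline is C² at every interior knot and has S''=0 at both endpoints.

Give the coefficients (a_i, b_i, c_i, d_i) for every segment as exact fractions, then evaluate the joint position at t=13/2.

Δ: Δ0=-1, Δ1=8/3, Δ2=-9, Δ3=3/2
row 1: diag=12, rhs=22; c'=1/4, d'=11/6
row 2: denom=8−3·1/4=29/4; d'=(-70−3·11/6)/(29/4)=-302/29
row 3: denom=6−1·4/29=170/29; d'=(63−1·-302/29)/(170/29)=2129/170
back: M3=2129/170
back: M2=-302/29−4/29·2129/170=-1032/85
back: M1=11/6−1/4·-1032/85=2483/510
M: M0=0, M1=2483/510, M2=-1032/85, M3=2129/170, M4=0
seg 0: a=0, c=M0/2=0, d=(M1−M0)/(6·3)=2483/9180, b=Δ0−h0·(2M0+M1)/6=-3503/1020
seg 1: a=-3, c=M1/2=2483/1020, d=(M2−M1)/(6·3)=-1735/1836, b=Δ1−h1·(2M1+M2)/6=1973/510
seg 2: a=5, c=M2/2=-516/85, d=(M3−M2)/(6·1)=4193/1020, b=Δ2−h2·(2M2+M3)/6=-7181/1020
seg 3: a=-4, c=M3/2=2129/340, d=(M4−M3)/(6·2)=-2129/2040, b=Δ3−h3·(2M3+M4)/6=-3493/510
t_q=13/2 → seg 2, τ=1/2; S=5+-7181/1020·τ+-516/85·τ²+4193/1020·τ³=259/544

  seg 0: a=0 b=-3503/1020 c=0 d=2483/9180
  seg 1: a=-3 b=1973/510 c=2483/1020 d=-1735/1836
  seg 2: a=5 b=-7181/1020 c=-516/85 d=4193/1020
  seg 3: a=-4 b=-3493/510 c=2129/340 d=-2129/2040
S(13/2) = 259/544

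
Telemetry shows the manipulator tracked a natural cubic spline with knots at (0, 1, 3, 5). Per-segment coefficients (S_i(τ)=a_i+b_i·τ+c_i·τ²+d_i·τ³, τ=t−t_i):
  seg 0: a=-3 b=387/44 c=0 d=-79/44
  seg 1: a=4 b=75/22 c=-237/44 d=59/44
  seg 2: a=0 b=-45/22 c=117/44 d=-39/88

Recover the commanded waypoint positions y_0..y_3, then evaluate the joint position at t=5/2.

y_0 = S_0(0) = a_0 = -3
y_1 = S_1(0) = a_1 = 4
y_2 = S_2(0) = a_2 = 0
y_3 = S_2(2) = 3
t_q=5/2 is in segment 1 (τ=3/2); S_1(τ)=535/352

y_0=-3 y_1=4 y_2=0 y_3=3
S(5/2) = 535/352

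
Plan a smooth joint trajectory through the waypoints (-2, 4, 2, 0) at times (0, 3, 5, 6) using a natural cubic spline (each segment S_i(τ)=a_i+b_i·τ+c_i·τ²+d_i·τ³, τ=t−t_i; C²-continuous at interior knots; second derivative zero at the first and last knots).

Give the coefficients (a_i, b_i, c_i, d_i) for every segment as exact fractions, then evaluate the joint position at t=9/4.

Δ: Δ0=2, Δ1=-1, Δ2=-2
row 1: diag=10, rhs=-18; c'=1/5, d'=-9/5
row 2: denom=6−2·1/5=28/5; d'=(-6−2·-9/5)/(28/5)=-3/7
back: M2=-3/7
back: M1=-9/5−1/5·-3/7=-12/7
M: M0=0, M1=-12/7, M2=-3/7, M3=0
seg 0: a=-2, c=M0/2=0, d=(M1−M0)/(6·3)=-2/21, b=Δ0−h0·(2M0+M1)/6=20/7
seg 1: a=4, c=M1/2=-6/7, d=(M2−M1)/(6·2)=3/28, b=Δ1−h1·(2M1+M2)/6=2/7
seg 2: a=2, c=M2/2=-3/14, d=(M3−M2)/(6·1)=1/14, b=Δ2−h2·(2M2+M3)/6=-13/7
t_q=9/4 → seg 0, τ=9/4; S=-2+20/7·τ+0·τ²+-2/21·τ³=107/32

  seg 0: a=-2 b=20/7 c=0 d=-2/21
  seg 1: a=4 b=2/7 c=-6/7 d=3/28
  seg 2: a=2 b=-13/7 c=-3/14 d=1/14
S(9/4) = 107/32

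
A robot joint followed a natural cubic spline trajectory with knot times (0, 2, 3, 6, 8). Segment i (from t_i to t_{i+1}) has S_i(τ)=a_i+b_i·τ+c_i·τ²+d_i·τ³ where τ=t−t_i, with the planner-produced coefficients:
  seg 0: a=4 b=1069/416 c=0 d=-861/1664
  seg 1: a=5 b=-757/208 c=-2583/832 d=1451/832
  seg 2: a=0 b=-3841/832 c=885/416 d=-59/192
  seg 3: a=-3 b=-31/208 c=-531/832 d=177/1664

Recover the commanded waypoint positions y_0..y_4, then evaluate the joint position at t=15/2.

y_0 = S_0(0) = a_0 = 4
y_1 = S_1(0) = a_1 = 5
y_2 = S_2(0) = a_2 = 0
y_3 = S_3(0) = a_3 = -3
y_4 = S_3(2) = -5
t_q=15/2 is in segment 3 (τ=3/2); S_3(τ)=-57249/13312

y_0=4 y_1=5 y_2=0 y_3=-3 y_4=-5
S(15/2) = -57249/13312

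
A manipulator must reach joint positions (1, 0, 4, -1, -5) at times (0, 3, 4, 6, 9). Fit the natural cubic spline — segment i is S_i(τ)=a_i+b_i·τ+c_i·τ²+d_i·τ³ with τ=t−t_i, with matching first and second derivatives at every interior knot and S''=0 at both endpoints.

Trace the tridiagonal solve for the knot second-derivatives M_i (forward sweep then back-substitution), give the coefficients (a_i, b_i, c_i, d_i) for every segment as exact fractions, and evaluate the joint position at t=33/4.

Δ: Δ0=-1/3, Δ1=4, Δ2=-5/2, Δ3=-4/3
row 1: diag=8, rhs=26; c'=1/8, d'=13/4
row 2: denom=6−1·1/8=47/8; d'=(-39−1·13/4)/(47/8)=-338/47
row 3: denom=10−2·16/47=438/47; d'=(7−2·-338/47)/(438/47)=335/146
back: M3=335/146
back: M2=-338/47−16/47·335/146=-582/73
back: M1=13/4−1/8·-582/73=310/73
M: M0=0, M1=310/73, M2=-582/73, M3=335/146, M4=0
seg 0: a=1, c=M0/2=0, d=(M1−M0)/(6·3)=155/657, b=Δ0−h0·(2M0+M1)/6=-538/219
seg 1: a=0, c=M1/2=155/73, d=(M2−M1)/(6·1)=-446/219, b=Δ1−h1·(2M1+M2)/6=857/219
seg 2: a=4, c=M2/2=-291/73, d=(M3−M2)/(6·2)=1499/1752, b=Δ2−h2·(2M2+M3)/6=449/219
seg 3: a=-1, c=M3/2=335/292, d=(M4−M3)/(6·3)=-335/2628, b=Δ3−h3·(2M3+M4)/6=-1589/438
t_q=33/4 → seg 3, τ=9/4; S=-1+-1589/438·τ+335/292·τ²+-335/2628·τ³=-89827/18688

  seg 0: a=1 b=-538/219 c=0 d=155/657
  seg 1: a=0 b=857/219 c=155/73 d=-446/219
  seg 2: a=4 b=449/219 c=-291/73 d=1499/1752
  seg 3: a=-1 b=-1589/438 c=335/292 d=-335/2628
S(33/4) = -89827/18688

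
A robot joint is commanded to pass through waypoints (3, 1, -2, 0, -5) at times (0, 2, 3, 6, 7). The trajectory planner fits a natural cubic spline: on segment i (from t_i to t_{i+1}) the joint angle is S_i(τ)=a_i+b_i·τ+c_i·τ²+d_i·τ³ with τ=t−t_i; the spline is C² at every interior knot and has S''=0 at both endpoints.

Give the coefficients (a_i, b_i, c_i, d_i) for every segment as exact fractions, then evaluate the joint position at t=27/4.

  seg 0: a=3 b=-2/69 c=0 d=-67/276
  seg 1: a=1 b=-203/69 c=-67/46 d=193/138
  seg 2: a=-2 b=-229/138 c=63/23 d=-271/414
  seg 3: a=0 b=-200/69 c=-145/46 d=145/138
S(27/4) = -10315/2944

Δ: Δ0=-1, Δ1=-3, Δ2=2/3, Δ3=-5
row 1: diag=6, rhs=-12; c'=1/6, d'=-2
row 2: denom=8−1·1/6=47/6; d'=(22−1·-2)/(47/6)=144/47
row 3: denom=8−3·18/47=322/47; d'=(-34−3·144/47)/(322/47)=-145/23
back: M3=-145/23
back: M2=144/47−18/47·-145/23=126/23
back: M1=-2−1/6·126/23=-67/23
M: M0=0, M1=-67/23, M2=126/23, M3=-145/23, M4=0
seg 0: a=3, c=M0/2=0, d=(M1−M0)/(6·2)=-67/276, b=Δ0−h0·(2M0+M1)/6=-2/69
seg 1: a=1, c=M1/2=-67/46, d=(M2−M1)/(6·1)=193/138, b=Δ1−h1·(2M1+M2)/6=-203/69
seg 2: a=-2, c=M2/2=63/23, d=(M3−M2)/(6·3)=-271/414, b=Δ2−h2·(2M2+M3)/6=-229/138
seg 3: a=0, c=M3/2=-145/46, d=(M4−M3)/(6·1)=145/138, b=Δ3−h3·(2M3+M4)/6=-200/69
t_q=27/4 → seg 3, τ=3/4; S=0+-200/69·τ+-145/46·τ²+145/138·τ³=-10315/2944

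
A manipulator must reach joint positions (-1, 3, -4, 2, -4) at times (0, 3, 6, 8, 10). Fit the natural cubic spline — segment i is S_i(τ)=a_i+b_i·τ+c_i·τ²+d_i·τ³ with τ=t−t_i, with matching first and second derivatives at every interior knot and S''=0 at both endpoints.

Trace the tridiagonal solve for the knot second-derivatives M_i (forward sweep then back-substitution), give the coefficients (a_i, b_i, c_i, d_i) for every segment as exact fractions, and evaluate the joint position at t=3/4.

  seg 0: a=-1 b=102/35 c=0 d=-166/945
  seg 1: a=3 b=-64/35 c=-166/105 d=89/189
  seg 2: a=-4 b=7/5 c=93/35 d=-13/14
  seg 3: a=2 b=31/35 c=-102/35 d=17/35
S(3/4) = 249/224

Δ: Δ0=4/3, Δ1=-7/3, Δ2=3, Δ3=-3
row 1: diag=12, rhs=-22; c'=1/4, d'=-11/6
row 2: denom=10−3·1/4=37/4; d'=(32−3·-11/6)/(37/4)=150/37
row 3: denom=8−2·8/37=280/37; d'=(-36−2·150/37)/(280/37)=-204/35
back: M3=-204/35
back: M2=150/37−8/37·-204/35=186/35
back: M1=-11/6−1/4·186/35=-332/105
M: M0=0, M1=-332/105, M2=186/35, M3=-204/35, M4=0
seg 0: a=-1, c=M0/2=0, d=(M1−M0)/(6·3)=-166/945, b=Δ0−h0·(2M0+M1)/6=102/35
seg 1: a=3, c=M1/2=-166/105, d=(M2−M1)/(6·3)=89/189, b=Δ1−h1·(2M1+M2)/6=-64/35
seg 2: a=-4, c=M2/2=93/35, d=(M3−M2)/(6·2)=-13/14, b=Δ2−h2·(2M2+M3)/6=7/5
seg 3: a=2, c=M3/2=-102/35, d=(M4−M3)/(6·2)=17/35, b=Δ3−h3·(2M3+M4)/6=31/35
t_q=3/4 → seg 0, τ=3/4; S=-1+102/35·τ+0·τ²+-166/945·τ³=249/224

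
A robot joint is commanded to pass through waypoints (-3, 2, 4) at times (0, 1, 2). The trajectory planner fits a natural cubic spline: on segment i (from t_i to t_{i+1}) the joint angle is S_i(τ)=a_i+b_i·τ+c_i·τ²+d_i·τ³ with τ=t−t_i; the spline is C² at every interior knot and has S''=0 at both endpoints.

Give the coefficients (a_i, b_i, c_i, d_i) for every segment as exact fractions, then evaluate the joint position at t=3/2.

  seg 0: a=-3 b=23/4 c=0 d=-3/4
  seg 1: a=2 b=7/2 c=-9/4 d=3/4
S(3/2) = 105/32

Δ: Δ0=5, Δ1=2
row 1: diag=4, rhs=-18; c'=1/4, d'=-9/2
back: M1=-9/2
M: M0=0, M1=-9/2, M2=0
seg 0: a=-3, c=M0/2=0, d=(M1−M0)/(6·1)=-3/4, b=Δ0−h0·(2M0+M1)/6=23/4
seg 1: a=2, c=M1/2=-9/4, d=(M2−M1)/(6·1)=3/4, b=Δ1−h1·(2M1+M2)/6=7/2
t_q=3/2 → seg 1, τ=1/2; S=2+7/2·τ+-9/4·τ²+3/4·τ³=105/32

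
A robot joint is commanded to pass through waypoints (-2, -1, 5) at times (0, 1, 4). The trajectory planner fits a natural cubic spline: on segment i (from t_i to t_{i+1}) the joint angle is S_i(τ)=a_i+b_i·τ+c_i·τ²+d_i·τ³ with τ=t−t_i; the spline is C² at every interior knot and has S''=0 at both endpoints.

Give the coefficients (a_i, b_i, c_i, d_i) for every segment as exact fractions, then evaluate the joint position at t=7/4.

Δ: Δ0=1, Δ1=2
row 1: diag=8, rhs=6; c'=3/8, d'=3/4
back: M1=3/4
M: M0=0, M1=3/4, M2=0
seg 0: a=-2, c=M0/2=0, d=(M1−M0)/(6·1)=1/8, b=Δ0−h0·(2M0+M1)/6=7/8
seg 1: a=-1, c=M1/2=3/8, d=(M2−M1)/(6·3)=-1/24, b=Δ1−h1·(2M1+M2)/6=5/4
t_q=7/4 → seg 1, τ=3/4; S=-1+5/4·τ+3/8·τ²+-1/24·τ³=67/512

  seg 0: a=-2 b=7/8 c=0 d=1/8
  seg 1: a=-1 b=5/4 c=3/8 d=-1/24
S(7/4) = 67/512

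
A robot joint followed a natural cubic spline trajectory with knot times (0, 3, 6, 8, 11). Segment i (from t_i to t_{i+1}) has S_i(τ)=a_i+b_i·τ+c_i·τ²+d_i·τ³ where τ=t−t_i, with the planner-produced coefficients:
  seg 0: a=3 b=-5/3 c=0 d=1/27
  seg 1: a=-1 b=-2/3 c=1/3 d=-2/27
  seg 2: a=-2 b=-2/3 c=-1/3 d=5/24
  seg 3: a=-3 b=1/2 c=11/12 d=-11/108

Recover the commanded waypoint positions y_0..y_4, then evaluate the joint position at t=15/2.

y_0 = S_0(0) = a_0 = 3
y_1 = S_1(0) = a_1 = -1
y_2 = S_2(0) = a_2 = -2
y_3 = S_3(0) = a_3 = -3
y_4 = S_3(3) = 4
t_q=15/2 is in segment 2 (τ=3/2); S_2(τ)=-195/64

y_0=3 y_1=-1 y_2=-2 y_3=-3 y_4=4
S(15/2) = -195/64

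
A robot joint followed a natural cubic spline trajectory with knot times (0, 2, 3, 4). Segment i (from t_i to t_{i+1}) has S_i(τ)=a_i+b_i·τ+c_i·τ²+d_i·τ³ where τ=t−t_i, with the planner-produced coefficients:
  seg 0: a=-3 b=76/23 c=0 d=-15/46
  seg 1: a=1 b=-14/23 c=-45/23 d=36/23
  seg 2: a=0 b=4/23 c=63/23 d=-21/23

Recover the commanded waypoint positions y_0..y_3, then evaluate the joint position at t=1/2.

y_0 = S_0(0) = a_0 = -3
y_1 = S_1(0) = a_1 = 1
y_2 = S_2(0) = a_2 = 0
y_3 = S_2(1) = 2
t_q=1/2 is in segment 0 (τ=1/2); S_0(τ)=-511/368

y_0=-3 y_1=1 y_2=0 y_3=2
S(1/2) = -511/368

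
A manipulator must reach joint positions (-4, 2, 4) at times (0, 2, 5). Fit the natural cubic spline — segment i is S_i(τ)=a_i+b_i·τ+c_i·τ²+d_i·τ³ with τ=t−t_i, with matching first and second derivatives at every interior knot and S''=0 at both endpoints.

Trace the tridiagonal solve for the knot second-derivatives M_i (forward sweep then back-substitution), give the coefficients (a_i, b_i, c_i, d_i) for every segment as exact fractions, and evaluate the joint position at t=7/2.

  seg 0: a=-4 b=52/15 c=0 d=-7/60
  seg 1: a=2 b=31/15 c=-7/10 d=7/90
S(7/2) = 303/80

Δ: Δ0=3, Δ1=2/3
row 1: diag=10, rhs=-14; c'=3/10, d'=-7/5
back: M1=-7/5
M: M0=0, M1=-7/5, M2=0
seg 0: a=-4, c=M0/2=0, d=(M1−M0)/(6·2)=-7/60, b=Δ0−h0·(2M0+M1)/6=52/15
seg 1: a=2, c=M1/2=-7/10, d=(M2−M1)/(6·3)=7/90, b=Δ1−h1·(2M1+M2)/6=31/15
t_q=7/2 → seg 1, τ=3/2; S=2+31/15·τ+-7/10·τ²+7/90·τ³=303/80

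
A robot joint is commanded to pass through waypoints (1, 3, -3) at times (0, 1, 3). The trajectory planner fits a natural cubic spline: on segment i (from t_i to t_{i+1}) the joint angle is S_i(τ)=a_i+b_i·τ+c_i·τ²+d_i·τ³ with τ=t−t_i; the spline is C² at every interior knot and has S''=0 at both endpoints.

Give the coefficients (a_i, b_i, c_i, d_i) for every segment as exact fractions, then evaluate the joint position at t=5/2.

Δ: Δ0=2, Δ1=-3
row 1: diag=6, rhs=-30; c'=1/3, d'=-5
back: M1=-5
M: M0=0, M1=-5, M2=0
seg 0: a=1, c=M0/2=0, d=(M1−M0)/(6·1)=-5/6, b=Δ0−h0·(2M0+M1)/6=17/6
seg 1: a=3, c=M1/2=-5/2, d=(M2−M1)/(6·2)=5/12, b=Δ1−h1·(2M1+M2)/6=1/3
t_q=5/2 → seg 1, τ=3/2; S=3+1/3·τ+-5/2·τ²+5/12·τ³=-23/32

  seg 0: a=1 b=17/6 c=0 d=-5/6
  seg 1: a=3 b=1/3 c=-5/2 d=5/12
S(5/2) = -23/32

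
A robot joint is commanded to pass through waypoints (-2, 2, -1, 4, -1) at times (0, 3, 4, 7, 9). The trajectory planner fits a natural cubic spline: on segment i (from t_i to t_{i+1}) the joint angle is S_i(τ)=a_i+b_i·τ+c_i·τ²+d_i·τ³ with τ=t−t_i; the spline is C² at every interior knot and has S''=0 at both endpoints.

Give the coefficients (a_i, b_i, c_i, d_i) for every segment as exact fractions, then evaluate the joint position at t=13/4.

Δ: Δ0=4/3, Δ1=-3, Δ2=5/3, Δ3=-5/2
row 1: diag=8, rhs=-26; c'=1/8, d'=-13/4
row 2: denom=8−1·1/8=63/8; d'=(28−1·-13/4)/(63/8)=250/63
row 3: denom=10−3·8/21=62/7; d'=(-25−3·250/63)/(62/7)=-25/6
back: M3=-25/6
back: M2=250/63−8/21·-25/6=50/9
back: M1=-13/4−1/8·50/9=-71/18
M: M0=0, M1=-71/18, M2=50/9, M3=-25/6, M4=0
seg 0: a=-2, c=M0/2=0, d=(M1−M0)/(6·3)=-71/324, b=Δ0−h0·(2M0+M1)/6=119/36
seg 1: a=2, c=M1/2=-71/36, d=(M2−M1)/(6·1)=19/12, b=Δ1−h1·(2M1+M2)/6=-47/18
seg 2: a=-1, c=M2/2=25/9, d=(M3−M2)/(6·3)=-175/324, b=Δ2−h2·(2M2+M3)/6=-65/36
seg 3: a=4, c=M3/2=-25/12, d=(M4−M3)/(6·2)=25/72, b=Δ3−h3·(2M3+M4)/6=5/18
t_q=13/4 → seg 1, τ=1/4; S=2+-47/18·τ+-71/36·τ²+19/12·τ³=959/768

  seg 0: a=-2 b=119/36 c=0 d=-71/324
  seg 1: a=2 b=-47/18 c=-71/36 d=19/12
  seg 2: a=-1 b=-65/36 c=25/9 d=-175/324
  seg 3: a=4 b=5/18 c=-25/12 d=25/72
S(13/4) = 959/768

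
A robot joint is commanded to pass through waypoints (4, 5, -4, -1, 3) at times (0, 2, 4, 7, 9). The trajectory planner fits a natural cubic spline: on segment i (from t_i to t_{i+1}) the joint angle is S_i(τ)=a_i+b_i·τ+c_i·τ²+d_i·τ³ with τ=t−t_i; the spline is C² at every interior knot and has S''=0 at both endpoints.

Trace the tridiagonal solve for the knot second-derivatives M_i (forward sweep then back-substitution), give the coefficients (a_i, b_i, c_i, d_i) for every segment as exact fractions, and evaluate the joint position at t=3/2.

Δ: Δ0=1/2, Δ1=-9/2, Δ2=1, Δ3=2
row 1: diag=8, rhs=-30; c'=1/4, d'=-15/4
row 2: denom=10−2·1/4=19/2; d'=(33−2·-15/4)/(19/2)=81/19
row 3: denom=10−3·6/19=172/19; d'=(6−3·81/19)/(172/19)=-3/4
back: M3=-3/4
back: M2=81/19−6/19·-3/4=9/2
back: M1=-15/4−1/4·9/2=-39/8
M: M0=0, M1=-39/8, M2=9/2, M3=-3/4, M4=0
seg 0: a=4, c=M0/2=0, d=(M1−M0)/(6·2)=-13/32, b=Δ0−h0·(2M0+M1)/6=17/8
seg 1: a=5, c=M1/2=-39/16, d=(M2−M1)/(6·2)=25/32, b=Δ1−h1·(2M1+M2)/6=-11/4
seg 2: a=-4, c=M2/2=9/4, d=(M3−M2)/(6·3)=-7/24, b=Δ2−h2·(2M2+M3)/6=-25/8
seg 3: a=-1, c=M3/2=-3/8, d=(M4−M3)/(6·2)=1/16, b=Δ3−h3·(2M3+M4)/6=5/2
t_q=3/2 → seg 0, τ=3/2; S=4+17/8·τ+0·τ²+-13/32·τ³=1489/256

  seg 0: a=4 b=17/8 c=0 d=-13/32
  seg 1: a=5 b=-11/4 c=-39/16 d=25/32
  seg 2: a=-4 b=-25/8 c=9/4 d=-7/24
  seg 3: a=-1 b=5/2 c=-3/8 d=1/16
S(3/2) = 1489/256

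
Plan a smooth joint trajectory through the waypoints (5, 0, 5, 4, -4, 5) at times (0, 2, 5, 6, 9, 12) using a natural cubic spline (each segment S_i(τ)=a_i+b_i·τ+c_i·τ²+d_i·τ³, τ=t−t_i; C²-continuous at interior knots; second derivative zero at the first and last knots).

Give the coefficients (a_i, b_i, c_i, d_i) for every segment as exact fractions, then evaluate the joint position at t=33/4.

  seg 0: a=5 b=-14675/4038 c=0 d=1145/4038
  seg 1: a=0 b=-935/4038 c=1145/673 d=-4315/12114
  seg 2: a=5 b=725/2019 c=-2025/1346 d=587/4038
  seg 3: a=4 b=-8939/4038 c=-719/673 d=11113/36342
  seg 4: a=-4 b=-742/2019 c=6799/4038 d=-6799/36342
S(33/4) = -250357/86144

Δ: Δ0=-5/2, Δ1=5/3, Δ2=-1, Δ3=-8/3, Δ4=3
row 1: diag=10, rhs=25; c'=3/10, d'=5/2
row 2: denom=8−3·3/10=71/10; d'=(-16−3·5/2)/(71/10)=-235/71
row 3: denom=8−1·10/71=558/71; d'=(-10−1·-235/71)/(558/71)=-475/558
row 4: denom=12−3·71/186=673/62; d'=(34−3·-475/558)/(673/62)=6799/2019
back: M4=6799/2019
back: M3=-475/558−71/186·6799/2019=-1438/673
back: M2=-235/71−10/71·-1438/673=-2025/673
back: M1=5/2−3/10·-2025/673=2290/673
M: M0=0, M1=2290/673, M2=-2025/673, M3=-1438/673, M4=6799/2019, M5=0
seg 0: a=5, c=M0/2=0, d=(M1−M0)/(6·2)=1145/4038, b=Δ0−h0·(2M0+M1)/6=-14675/4038
seg 1: a=0, c=M1/2=1145/673, d=(M2−M1)/(6·3)=-4315/12114, b=Δ1−h1·(2M1+M2)/6=-935/4038
seg 2: a=5, c=M2/2=-2025/1346, d=(M3−M2)/(6·1)=587/4038, b=Δ2−h2·(2M2+M3)/6=725/2019
seg 3: a=4, c=M3/2=-719/673, d=(M4−M3)/(6·3)=11113/36342, b=Δ3−h3·(2M3+M4)/6=-8939/4038
seg 4: a=-4, c=M4/2=6799/4038, d=(M5−M4)/(6·3)=-6799/36342, b=Δ4−h4·(2M4+M5)/6=-742/2019
t_q=33/4 → seg 3, τ=9/4; S=4+-8939/4038·τ+-719/673·τ²+11113/36342·τ³=-250357/86144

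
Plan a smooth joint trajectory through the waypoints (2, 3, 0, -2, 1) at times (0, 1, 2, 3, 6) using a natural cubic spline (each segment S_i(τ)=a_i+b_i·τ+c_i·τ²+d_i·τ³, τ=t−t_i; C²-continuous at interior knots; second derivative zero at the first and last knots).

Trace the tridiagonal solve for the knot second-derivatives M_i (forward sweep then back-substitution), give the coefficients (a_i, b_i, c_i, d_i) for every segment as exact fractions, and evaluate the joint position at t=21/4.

  seg 0: a=2 b=245/116 c=0 d=-129/116
  seg 1: a=3 b=-71/58 c=-387/116 d=181/116
  seg 2: a=0 b=-373/116 c=39/29 d=-15/116
  seg 3: a=-2 b=-53/58 c=111/116 d=-37/348
S(21/4) = -3139/7424

Δ: Δ0=1, Δ1=-3, Δ2=-2, Δ3=1
row 1: diag=4, rhs=-24; c'=1/4, d'=-6
row 2: denom=4−1·1/4=15/4; d'=(6−1·-6)/(15/4)=16/5
row 3: denom=8−1·4/15=116/15; d'=(18−1·16/5)/(116/15)=111/58
back: M3=111/58
back: M2=16/5−4/15·111/58=78/29
back: M1=-6−1/4·78/29=-387/58
M: M0=0, M1=-387/58, M2=78/29, M3=111/58, M4=0
seg 0: a=2, c=M0/2=0, d=(M1−M0)/(6·1)=-129/116, b=Δ0−h0·(2M0+M1)/6=245/116
seg 1: a=3, c=M1/2=-387/116, d=(M2−M1)/(6·1)=181/116, b=Δ1−h1·(2M1+M2)/6=-71/58
seg 2: a=0, c=M2/2=39/29, d=(M3−M2)/(6·1)=-15/116, b=Δ2−h2·(2M2+M3)/6=-373/116
seg 3: a=-2, c=M3/2=111/116, d=(M4−M3)/(6·3)=-37/348, b=Δ3−h3·(2M3+M4)/6=-53/58
t_q=21/4 → seg 3, τ=9/4; S=-2+-53/58·τ+111/116·τ²+-37/348·τ³=-3139/7424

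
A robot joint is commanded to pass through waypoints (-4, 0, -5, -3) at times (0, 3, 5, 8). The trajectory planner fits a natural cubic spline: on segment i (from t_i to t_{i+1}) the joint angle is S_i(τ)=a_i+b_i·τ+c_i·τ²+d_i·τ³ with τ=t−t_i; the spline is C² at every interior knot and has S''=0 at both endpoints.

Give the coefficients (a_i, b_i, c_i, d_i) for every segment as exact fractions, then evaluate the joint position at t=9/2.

Δ: Δ0=4/3, Δ1=-5/2, Δ2=2/3
row 1: diag=10, rhs=-23; c'=1/5, d'=-23/10
row 2: denom=10−2·1/5=48/5; d'=(19−2·-23/10)/(48/5)=59/24
back: M2=59/24
back: M1=-23/10−1/5·59/24=-67/24
M: M0=0, M1=-67/24, M2=59/24, M3=0
seg 0: a=-4, c=M0/2=0, d=(M1−M0)/(6·3)=-67/432, b=Δ0−h0·(2M0+M1)/6=131/48
seg 1: a=0, c=M1/2=-67/48, d=(M2−M1)/(6·2)=7/16, b=Δ1−h1·(2M1+M2)/6=-35/24
seg 2: a=-5, c=M2/2=59/48, d=(M3−M2)/(6·3)=-59/432, b=Δ2−h2·(2M2+M3)/6=-43/24
t_q=9/2 → seg 1, τ=3/2; S=0+-35/24·τ+-67/48·τ²+7/16·τ³=-493/128

  seg 0: a=-4 b=131/48 c=0 d=-67/432
  seg 1: a=0 b=-35/24 c=-67/48 d=7/16
  seg 2: a=-5 b=-43/24 c=59/48 d=-59/432
S(9/2) = -493/128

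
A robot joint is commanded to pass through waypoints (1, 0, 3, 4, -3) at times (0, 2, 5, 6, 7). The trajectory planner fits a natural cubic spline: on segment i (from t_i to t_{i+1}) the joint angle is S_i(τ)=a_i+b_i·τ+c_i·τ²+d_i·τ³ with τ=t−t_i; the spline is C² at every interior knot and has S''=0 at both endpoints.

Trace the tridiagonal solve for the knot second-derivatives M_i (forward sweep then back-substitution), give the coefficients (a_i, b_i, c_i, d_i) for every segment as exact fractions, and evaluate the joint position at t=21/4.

Δ: Δ0=-1/2, Δ1=1, Δ2=1, Δ3=-7
row 1: diag=10, rhs=9; c'=3/10, d'=9/10
row 2: denom=8−3·3/10=71/10; d'=(0−3·9/10)/(71/10)=-27/71
row 3: denom=4−1·10/71=274/71; d'=(-48−1·-27/71)/(274/71)=-3381/274
back: M3=-3381/274
back: M2=-27/71−10/71·-3381/274=186/137
back: M1=9/10−3/10·186/137=135/274
M: M0=0, M1=135/274, M2=186/137, M3=-3381/274, M4=0
seg 0: a=1, c=M0/2=0, d=(M1−M0)/(6·2)=45/1096, b=Δ0−h0·(2M0+M1)/6=-91/137
seg 1: a=0, c=M1/2=135/548, d=(M2−M1)/(6·3)=79/1644, b=Δ1−h1·(2M1+M2)/6=-47/274
seg 2: a=3, c=M2/2=93/137, d=(M3−M2)/(6·1)=-1251/548, b=Δ2−h2·(2M2+M3)/6=1427/548
seg 3: a=4, c=M3/2=-3381/548, d=(M4−M3)/(6·1)=1127/548, b=Δ3−h3·(2M3+M4)/6=-791/274
t_q=21/4 → seg 2, τ=1/4; S=3+1427/548·τ+93/137·τ²+-1251/548·τ³=128285/35072

  seg 0: a=1 b=-91/137 c=0 d=45/1096
  seg 1: a=0 b=-47/274 c=135/548 d=79/1644
  seg 2: a=3 b=1427/548 c=93/137 d=-1251/548
  seg 3: a=4 b=-791/274 c=-3381/548 d=1127/548
S(21/4) = 128285/35072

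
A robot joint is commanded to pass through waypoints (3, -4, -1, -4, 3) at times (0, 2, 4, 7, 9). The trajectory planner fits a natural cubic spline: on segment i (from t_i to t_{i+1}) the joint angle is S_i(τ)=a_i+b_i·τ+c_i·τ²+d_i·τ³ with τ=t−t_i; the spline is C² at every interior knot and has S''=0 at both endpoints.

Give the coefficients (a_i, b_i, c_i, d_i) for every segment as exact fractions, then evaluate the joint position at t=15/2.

Δ: Δ0=-7/2, Δ1=3/2, Δ2=-1, Δ3=7/2
row 1: diag=8, rhs=30; c'=1/4, d'=15/4
row 2: denom=10−2·1/4=19/2; d'=(-15−2·15/4)/(19/2)=-45/19
row 3: denom=10−3·6/19=172/19; d'=(27−3·-45/19)/(172/19)=162/43
back: M3=162/43
back: M2=-45/19−6/19·162/43=-153/43
back: M1=15/4−1/4·-153/43=399/86
M: M0=0, M1=399/86, M2=-153/43, M3=162/43, M4=0
seg 0: a=3, c=M0/2=0, d=(M1−M0)/(6·2)=133/344, b=Δ0−h0·(2M0+M1)/6=-217/43
seg 1: a=-4, c=M1/2=399/172, d=(M2−M1)/(6·2)=-235/344, b=Δ1−h1·(2M1+M2)/6=-35/86
seg 2: a=-1, c=M2/2=-153/86, d=(M3−M2)/(6·3)=35/86, b=Δ2−h2·(2M2+M3)/6=29/43
seg 3: a=-4, c=M3/2=81/43, d=(M4−M3)/(6·2)=-27/86, b=Δ3−h3·(2M3+M4)/6=85/86
t_q=15/2 → seg 3, τ=1/2; S=-4+85/86·τ+81/43·τ²+-27/86·τ³=-2115/688

  seg 0: a=3 b=-217/43 c=0 d=133/344
  seg 1: a=-4 b=-35/86 c=399/172 d=-235/344
  seg 2: a=-1 b=29/43 c=-153/86 d=35/86
  seg 3: a=-4 b=85/86 c=81/43 d=-27/86
S(15/2) = -2115/688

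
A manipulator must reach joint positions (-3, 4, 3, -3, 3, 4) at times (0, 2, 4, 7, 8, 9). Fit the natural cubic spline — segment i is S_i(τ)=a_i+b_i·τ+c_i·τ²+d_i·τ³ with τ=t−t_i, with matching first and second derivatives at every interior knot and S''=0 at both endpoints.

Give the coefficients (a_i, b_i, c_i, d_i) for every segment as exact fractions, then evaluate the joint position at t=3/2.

Δ: Δ0=7/2, Δ1=-1/2, Δ2=-2, Δ3=6, Δ4=1
row 1: diag=8, rhs=-24; c'=1/4, d'=-3
row 2: denom=10−2·1/4=19/2; d'=(-9−2·-3)/(19/2)=-6/19
row 3: denom=8−3·6/19=134/19; d'=(48−3·-6/19)/(134/19)=465/67
row 4: denom=4−1·19/134=517/134; d'=(-30−1·465/67)/(517/134)=-450/47
back: M4=-450/47
back: M3=465/67−19/134·-450/47=390/47
back: M2=-6/19−6/19·390/47=-138/47
back: M1=-3−1/4·-138/47=-213/94
M: M0=0, M1=-213/94, M2=-138/47, M3=390/47, M4=-450/47, M5=0
seg 0: a=-3, c=M0/2=0, d=(M1−M0)/(6·2)=-71/376, b=Δ0−h0·(2M0+M1)/6=200/47
seg 1: a=4, c=M1/2=-213/188, d=(M2−M1)/(6·2)=-21/376, b=Δ1−h1·(2M1+M2)/6=187/94
seg 2: a=3, c=M2/2=-69/47, d=(M3−M2)/(6·3)=88/141, b=Δ2−h2·(2M2+M3)/6=-151/47
seg 3: a=-3, c=M3/2=195/47, d=(M4−M3)/(6·1)=-140/47, b=Δ3−h3·(2M3+M4)/6=227/47
seg 4: a=3, c=M4/2=-225/47, d=(M5−M4)/(6·1)=75/47, b=Δ4−h4·(2M4+M5)/6=197/47
t_q=3/2 → seg 0, τ=3/2; S=-3+200/47·τ+0·τ²+-71/376·τ³=8259/3008

  seg 0: a=-3 b=200/47 c=0 d=-71/376
  seg 1: a=4 b=187/94 c=-213/188 d=-21/376
  seg 2: a=3 b=-151/47 c=-69/47 d=88/141
  seg 3: a=-3 b=227/47 c=195/47 d=-140/47
  seg 4: a=3 b=197/47 c=-225/47 d=75/47
S(3/2) = 8259/3008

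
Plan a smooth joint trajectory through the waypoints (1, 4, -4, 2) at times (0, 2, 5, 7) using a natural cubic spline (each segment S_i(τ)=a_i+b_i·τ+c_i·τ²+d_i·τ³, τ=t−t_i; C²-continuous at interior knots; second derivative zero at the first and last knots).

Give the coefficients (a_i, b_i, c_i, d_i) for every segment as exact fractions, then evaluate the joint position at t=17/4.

Δ: Δ0=3/2, Δ1=-8/3, Δ2=3
row 1: diag=10, rhs=-25; c'=3/10, d'=-5/2
row 2: denom=10−3·3/10=91/10; d'=(34−3·-5/2)/(91/10)=415/91
back: M2=415/91
back: M1=-5/2−3/10·415/91=-352/91
M: M0=0, M1=-352/91, M2=415/91, M3=0
seg 0: a=1, c=M0/2=0, d=(M1−M0)/(6·2)=-88/273, b=Δ0−h0·(2M0+M1)/6=1523/546
seg 1: a=4, c=M1/2=-176/91, d=(M2−M1)/(6·3)=59/126, b=Δ1−h1·(2M1+M2)/6=-589/546
seg 2: a=-4, c=M2/2=415/182, d=(M3−M2)/(6·2)=-415/1092, b=Δ2−h2·(2M2+M3)/6=-11/273
t_q=17/4 → seg 1, τ=9/4; S=4+-589/546·τ+-176/91·τ²+59/126·τ³=-33601/11648

  seg 0: a=1 b=1523/546 c=0 d=-88/273
  seg 1: a=4 b=-589/546 c=-176/91 d=59/126
  seg 2: a=-4 b=-11/273 c=415/182 d=-415/1092
S(17/4) = -33601/11648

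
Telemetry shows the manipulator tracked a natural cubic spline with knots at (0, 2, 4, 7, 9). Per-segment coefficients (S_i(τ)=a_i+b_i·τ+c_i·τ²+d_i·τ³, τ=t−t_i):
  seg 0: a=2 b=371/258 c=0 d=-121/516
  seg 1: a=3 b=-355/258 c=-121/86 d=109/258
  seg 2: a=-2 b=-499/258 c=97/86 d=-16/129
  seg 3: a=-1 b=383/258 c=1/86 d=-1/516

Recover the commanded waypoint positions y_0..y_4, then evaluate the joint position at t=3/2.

y_0=2 y_1=3 y_2=-2 y_3=-1 y_4=2
S(3/2) = 4631/1376

y_0 = S_0(0) = a_0 = 2
y_1 = S_1(0) = a_1 = 3
y_2 = S_2(0) = a_2 = -2
y_3 = S_3(0) = a_3 = -1
y_4 = S_3(2) = 2
t_q=3/2 is in segment 0 (τ=3/2); S_0(τ)=4631/1376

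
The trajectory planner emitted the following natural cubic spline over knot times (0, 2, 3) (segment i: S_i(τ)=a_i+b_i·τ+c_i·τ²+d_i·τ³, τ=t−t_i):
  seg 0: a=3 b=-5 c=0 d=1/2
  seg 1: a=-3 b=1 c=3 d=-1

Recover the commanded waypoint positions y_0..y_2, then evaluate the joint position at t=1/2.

y_0=3 y_1=-3 y_2=0
S(1/2) = 9/16

y_0 = S_0(0) = a_0 = 3
y_1 = S_1(0) = a_1 = -3
y_2 = S_1(1) = 0
t_q=1/2 is in segment 0 (τ=1/2); S_0(τ)=9/16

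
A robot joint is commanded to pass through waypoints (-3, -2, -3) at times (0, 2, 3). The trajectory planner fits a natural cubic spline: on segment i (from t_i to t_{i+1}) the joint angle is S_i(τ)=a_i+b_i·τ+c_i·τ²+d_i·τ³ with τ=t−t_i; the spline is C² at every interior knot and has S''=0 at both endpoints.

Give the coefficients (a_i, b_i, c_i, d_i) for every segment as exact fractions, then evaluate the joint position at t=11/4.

Δ: Δ0=1/2, Δ1=-1
row 1: diag=6, rhs=-9; c'=1/6, d'=-3/2
back: M1=-3/2
M: M0=0, M1=-3/2, M2=0
seg 0: a=-3, c=M0/2=0, d=(M1−M0)/(6·2)=-1/8, b=Δ0−h0·(2M0+M1)/6=1
seg 1: a=-2, c=M1/2=-3/4, d=(M2−M1)/(6·1)=1/4, b=Δ1−h1·(2M1+M2)/6=-1/2
t_q=11/4 → seg 1, τ=3/4; S=-2+-1/2·τ+-3/4·τ²+1/4·τ³=-689/256

  seg 0: a=-3 b=1 c=0 d=-1/8
  seg 1: a=-2 b=-1/2 c=-3/4 d=1/4
S(11/4) = -689/256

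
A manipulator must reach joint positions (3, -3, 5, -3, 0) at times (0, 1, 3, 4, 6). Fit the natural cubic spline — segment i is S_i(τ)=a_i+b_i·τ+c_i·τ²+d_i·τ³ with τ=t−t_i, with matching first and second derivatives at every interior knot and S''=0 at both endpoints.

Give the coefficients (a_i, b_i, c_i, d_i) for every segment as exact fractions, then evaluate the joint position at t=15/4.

  seg 0: a=3 b=-543/62 c=0 d=171/62
  seg 1: a=-3 b=-15/31 c=513/62 d=-187/62
  seg 2: a=5 b=-111/31 c=-609/62 d=335/62
  seg 3: a=-3 b=-435/62 c=198/31 d=-33/31
S(15/4) = -3695/3968

Δ: Δ0=-6, Δ1=4, Δ2=-8, Δ3=3/2
row 1: diag=6, rhs=60; c'=1/3, d'=10
row 2: denom=6−2·1/3=16/3; d'=(-72−2·10)/(16/3)=-69/4
row 3: denom=6−1·3/16=93/16; d'=(57−1·-69/4)/(93/16)=396/31
back: M3=396/31
back: M2=-69/4−3/16·396/31=-609/31
back: M1=10−1/3·-609/31=513/31
M: M0=0, M1=513/31, M2=-609/31, M3=396/31, M4=0
seg 0: a=3, c=M0/2=0, d=(M1−M0)/(6·1)=171/62, b=Δ0−h0·(2M0+M1)/6=-543/62
seg 1: a=-3, c=M1/2=513/62, d=(M2−M1)/(6·2)=-187/62, b=Δ1−h1·(2M1+M2)/6=-15/31
seg 2: a=5, c=M2/2=-609/62, d=(M3−M2)/(6·1)=335/62, b=Δ2−h2·(2M2+M3)/6=-111/31
seg 3: a=-3, c=M3/2=198/31, d=(M4−M3)/(6·2)=-33/31, b=Δ3−h3·(2M3+M4)/6=-435/62
t_q=15/4 → seg 2, τ=3/4; S=5+-111/31·τ+-609/62·τ²+335/62·τ³=-3695/3968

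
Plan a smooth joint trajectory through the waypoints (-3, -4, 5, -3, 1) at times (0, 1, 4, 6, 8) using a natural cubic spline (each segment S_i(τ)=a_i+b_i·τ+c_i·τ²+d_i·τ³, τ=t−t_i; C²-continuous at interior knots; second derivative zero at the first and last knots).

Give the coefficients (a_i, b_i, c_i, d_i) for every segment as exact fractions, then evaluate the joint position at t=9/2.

  seg 0: a=-3 b=-261/134 c=0 d=127/134
  seg 1: a=-4 b=60/67 c=381/134 d=-287/402
  seg 2: a=5 b=-177/134 c=-240/67 d=601/536
  seg 3: a=-3 b=-147/67 c=843/268 d=-281/536
S(9/2) = 15369/4288

Δ: Δ0=-1, Δ1=3, Δ2=-4, Δ3=2
row 1: diag=8, rhs=24; c'=3/8, d'=3
row 2: denom=10−3·3/8=71/8; d'=(-42−3·3)/(71/8)=-408/71
row 3: denom=8−2·16/71=536/71; d'=(36−2·-408/71)/(536/71)=843/134
back: M3=843/134
back: M2=-408/71−16/71·843/134=-480/67
back: M1=3−3/8·-480/67=381/67
M: M0=0, M1=381/67, M2=-480/67, M3=843/134, M4=0
seg 0: a=-3, c=M0/2=0, d=(M1−M0)/(6·1)=127/134, b=Δ0−h0·(2M0+M1)/6=-261/134
seg 1: a=-4, c=M1/2=381/134, d=(M2−M1)/(6·3)=-287/402, b=Δ1−h1·(2M1+M2)/6=60/67
seg 2: a=5, c=M2/2=-240/67, d=(M3−M2)/(6·2)=601/536, b=Δ2−h2·(2M2+M3)/6=-177/134
seg 3: a=-3, c=M3/2=843/268, d=(M4−M3)/(6·2)=-281/536, b=Δ3−h3·(2M3+M4)/6=-147/67
t_q=9/2 → seg 2, τ=1/2; S=5+-177/134·τ+-240/67·τ²+601/536·τ³=15369/4288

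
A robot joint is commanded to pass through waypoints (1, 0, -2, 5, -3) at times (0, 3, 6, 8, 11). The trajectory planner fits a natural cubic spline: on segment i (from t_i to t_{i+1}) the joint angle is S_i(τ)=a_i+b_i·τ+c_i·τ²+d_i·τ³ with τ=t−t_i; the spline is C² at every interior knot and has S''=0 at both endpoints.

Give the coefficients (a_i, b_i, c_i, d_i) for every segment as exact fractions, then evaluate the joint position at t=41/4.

Δ: Δ0=-1/3, Δ1=-2/3, Δ2=7/2, Δ3=-8/3
row 1: diag=12, rhs=-2; c'=1/4, d'=-1/6
row 2: denom=10−3·1/4=37/4; d'=(25−3·-1/6)/(37/4)=102/37
row 3: denom=10−2·8/37=354/37; d'=(-37−2·102/37)/(354/37)=-1573/354
back: M3=-1573/354
back: M2=102/37−8/37·-1573/354=658/177
back: M1=-1/6−1/4·658/177=-194/177
M: M0=0, M1=-194/177, M2=658/177, M3=-1573/354, M4=0
seg 0: a=1, c=M0/2=0, d=(M1−M0)/(6·3)=-97/1593, b=Δ0−h0·(2M0+M1)/6=38/177
seg 1: a=0, c=M1/2=-97/177, d=(M2−M1)/(6·3)=142/531, b=Δ1−h1·(2M1+M2)/6=-253/177
seg 2: a=-2, c=M2/2=329/177, d=(M3−M2)/(6·2)=-321/472, b=Δ2−h2·(2M2+M3)/6=443/177
seg 3: a=5, c=M3/2=-1573/708, d=(M4−M3)/(6·3)=1573/6372, b=Δ3−h3·(2M3+M4)/6=629/354
t_q=41/4 → seg 3, τ=9/4; S=5+629/354·τ+-1573/708·τ²+1573/6372·τ³=8491/15104

  seg 0: a=1 b=38/177 c=0 d=-97/1593
  seg 1: a=0 b=-253/177 c=-97/177 d=142/531
  seg 2: a=-2 b=443/177 c=329/177 d=-321/472
  seg 3: a=5 b=629/354 c=-1573/708 d=1573/6372
S(41/4) = 8491/15104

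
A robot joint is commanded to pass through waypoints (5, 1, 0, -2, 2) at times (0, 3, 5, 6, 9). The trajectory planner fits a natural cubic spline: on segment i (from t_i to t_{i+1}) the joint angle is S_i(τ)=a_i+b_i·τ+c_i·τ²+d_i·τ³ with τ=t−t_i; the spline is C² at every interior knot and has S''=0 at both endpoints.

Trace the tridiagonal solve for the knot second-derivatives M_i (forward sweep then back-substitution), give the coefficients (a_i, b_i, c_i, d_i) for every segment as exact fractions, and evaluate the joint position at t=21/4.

  seg 0: a=5 b=-529/292 c=0 d=419/7884
  seg 1: a=1 b=-55/146 c=419/876 d=-473/1752
  seg 2: a=0 b=-373/219 c=-250/219 d=185/219
  seg 3: a=-2 b=-106/73 c=305/219 d=-305/1971
S(21/4) = -2261/4672

Δ: Δ0=-4/3, Δ1=-1/2, Δ2=-2, Δ3=4/3
row 1: diag=10, rhs=5; c'=1/5, d'=1/2
row 2: denom=6−2·1/5=28/5; d'=(-9−2·1/2)/(28/5)=-25/14
row 3: denom=8−1·5/28=219/28; d'=(20−1·-25/14)/(219/28)=610/219
back: M3=610/219
back: M2=-25/14−5/28·610/219=-500/219
back: M1=1/2−1/5·-500/219=419/438
M: M0=0, M1=419/438, M2=-500/219, M3=610/219, M4=0
seg 0: a=5, c=M0/2=0, d=(M1−M0)/(6·3)=419/7884, b=Δ0−h0·(2M0+M1)/6=-529/292
seg 1: a=1, c=M1/2=419/876, d=(M2−M1)/(6·2)=-473/1752, b=Δ1−h1·(2M1+M2)/6=-55/146
seg 2: a=0, c=M2/2=-250/219, d=(M3−M2)/(6·1)=185/219, b=Δ2−h2·(2M2+M3)/6=-373/219
seg 3: a=-2, c=M3/2=305/219, d=(M4−M3)/(6·3)=-305/1971, b=Δ3−h3·(2M3+M4)/6=-106/73
t_q=21/4 → seg 2, τ=1/4; S=0+-373/219·τ+-250/219·τ²+185/219·τ³=-2261/4672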